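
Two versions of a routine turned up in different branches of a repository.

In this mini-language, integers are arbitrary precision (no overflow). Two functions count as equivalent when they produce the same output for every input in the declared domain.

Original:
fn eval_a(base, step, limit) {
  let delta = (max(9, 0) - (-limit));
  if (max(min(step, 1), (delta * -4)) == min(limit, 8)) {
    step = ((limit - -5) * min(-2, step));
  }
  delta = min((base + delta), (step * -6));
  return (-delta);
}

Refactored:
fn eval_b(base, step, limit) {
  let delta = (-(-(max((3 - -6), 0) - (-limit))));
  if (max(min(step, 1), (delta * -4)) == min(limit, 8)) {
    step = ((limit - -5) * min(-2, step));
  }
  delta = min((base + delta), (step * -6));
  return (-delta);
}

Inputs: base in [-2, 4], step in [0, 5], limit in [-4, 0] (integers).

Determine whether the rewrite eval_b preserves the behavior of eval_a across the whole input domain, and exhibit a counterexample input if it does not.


Although constant usage differs, and arithmetic usage differs, 210/210 inputs agree.
verdict: equivalent


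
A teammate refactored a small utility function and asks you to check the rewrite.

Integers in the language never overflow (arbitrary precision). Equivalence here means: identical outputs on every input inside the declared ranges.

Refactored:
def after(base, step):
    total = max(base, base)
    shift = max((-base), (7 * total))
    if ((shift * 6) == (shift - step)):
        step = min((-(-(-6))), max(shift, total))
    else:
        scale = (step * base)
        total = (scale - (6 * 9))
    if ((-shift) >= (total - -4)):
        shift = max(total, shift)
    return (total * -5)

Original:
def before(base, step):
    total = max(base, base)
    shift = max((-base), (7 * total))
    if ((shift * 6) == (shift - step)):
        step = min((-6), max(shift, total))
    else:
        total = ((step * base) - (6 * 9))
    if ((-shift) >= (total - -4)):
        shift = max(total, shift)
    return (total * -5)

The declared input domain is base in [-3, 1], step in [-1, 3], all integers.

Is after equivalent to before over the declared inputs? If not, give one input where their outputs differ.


The two are interchangeable: local variable names differ; and statement counts differ, and every declared input agrees.
Spot check at base=0, step=2 — before: total=0, then shift=0, then ((shift * 6) == (shift - step)) is false, then total=-54, then ((-shift) >= (total - -4)) is true, then shift=0, then returns 270. after: total=0, then shift=0, then ((shift * 6) == (shift - step)) is false, then scale=0, then total=-54, then ((-shift) >= (total - -4)) is true, then shift=0, then returns 270. Both give 270.
Checked all 25 inputs in the declared domain: the outputs agree on every one.
verdict: equivalent


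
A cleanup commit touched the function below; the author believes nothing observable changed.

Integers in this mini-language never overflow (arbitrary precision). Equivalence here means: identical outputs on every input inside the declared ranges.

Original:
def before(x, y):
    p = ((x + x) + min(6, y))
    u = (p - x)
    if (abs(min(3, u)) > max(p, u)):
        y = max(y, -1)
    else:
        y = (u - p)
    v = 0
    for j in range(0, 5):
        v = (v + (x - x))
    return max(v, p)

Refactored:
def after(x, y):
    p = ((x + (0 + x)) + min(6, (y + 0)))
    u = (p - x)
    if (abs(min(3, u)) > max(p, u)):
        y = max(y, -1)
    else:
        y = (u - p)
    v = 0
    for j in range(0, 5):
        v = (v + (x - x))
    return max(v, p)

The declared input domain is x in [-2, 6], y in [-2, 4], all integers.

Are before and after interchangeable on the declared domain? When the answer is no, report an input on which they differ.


Side by side, the visible changes include: constant usage differs; arithmetic usage differs.
As a probe, take x=-1, y=-2: before runs p := -4 | u := -3 | (abs(min(3, u)) > max(p, u)): true | y := -1 | v := 0 | iter j=0: | v := 0 | iter j=1: | v := 0 | iter j=2: | v := 0 | iter j=3: | v := 0 | iter j=4: | v := 0 | result 0; after runs p := -4 | u := -3 | (abs(min(3, u)) > max(p, u)): true | y := -1 | v := 0 | iter j=0: | v := 0 | iter j=1: | v := 0 | iter j=2: | v := 0 | iter j=3: | v := 0 | iter j=4: | v := 0 | result 0; both end at 0.
Every one of the 63 inputs gives matching results.
verdict: equivalent


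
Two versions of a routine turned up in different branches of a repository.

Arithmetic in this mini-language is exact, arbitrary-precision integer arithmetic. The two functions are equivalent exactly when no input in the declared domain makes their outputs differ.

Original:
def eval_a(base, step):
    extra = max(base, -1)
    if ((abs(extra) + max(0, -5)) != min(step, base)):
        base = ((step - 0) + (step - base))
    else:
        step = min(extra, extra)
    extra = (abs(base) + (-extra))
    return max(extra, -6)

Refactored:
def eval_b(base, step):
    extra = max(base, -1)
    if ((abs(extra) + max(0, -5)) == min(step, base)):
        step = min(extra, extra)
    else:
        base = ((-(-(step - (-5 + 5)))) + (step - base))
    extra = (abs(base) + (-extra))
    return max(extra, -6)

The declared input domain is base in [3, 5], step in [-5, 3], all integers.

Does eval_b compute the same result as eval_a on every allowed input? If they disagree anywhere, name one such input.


Side by side, the visible changes include: arithmetic usage differs; also comparison usage differs; also constant usage differs.
Tracing base=3, step=3: eval_a: extra=3, then ((abs(extra) + max(0, -5)) != min(step, base)) is false, then step=3, then extra=0, then returns 0 | eval_b: extra=3, then ((abs(extra) + max(0, -5)) == min(step, base)) is true, then step=3, then extra=0, then returns 0 — matching result 0.
Across all 27 domain points the two functions coincide.
verdict: equivalent


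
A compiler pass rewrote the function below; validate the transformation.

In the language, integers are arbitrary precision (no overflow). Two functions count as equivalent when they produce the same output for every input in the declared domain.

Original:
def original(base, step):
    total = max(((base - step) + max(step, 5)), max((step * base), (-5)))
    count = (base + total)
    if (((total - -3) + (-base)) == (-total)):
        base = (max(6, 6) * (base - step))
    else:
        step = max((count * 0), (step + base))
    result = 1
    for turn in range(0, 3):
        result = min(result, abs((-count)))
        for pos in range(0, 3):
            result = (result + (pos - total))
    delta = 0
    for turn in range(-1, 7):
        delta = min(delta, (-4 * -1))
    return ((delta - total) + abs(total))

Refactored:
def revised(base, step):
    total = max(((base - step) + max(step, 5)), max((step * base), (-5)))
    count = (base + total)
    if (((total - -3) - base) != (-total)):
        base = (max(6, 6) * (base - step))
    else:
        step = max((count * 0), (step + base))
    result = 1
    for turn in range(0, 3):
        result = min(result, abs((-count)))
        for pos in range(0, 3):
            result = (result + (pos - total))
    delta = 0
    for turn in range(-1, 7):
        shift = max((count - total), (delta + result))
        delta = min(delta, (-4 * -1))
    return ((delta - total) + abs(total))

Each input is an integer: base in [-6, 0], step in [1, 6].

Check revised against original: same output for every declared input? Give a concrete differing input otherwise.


Equivalent. Whatever the rewrite altered, no input in the stated domain can expose a difference.
Sweeping the whole domain (42 inputs) finds no disagreement.
One worked example (base=-1, step=1) — original: total := 3 | count := 2 | (((total - -3) + (-base)) == (-total)): false | step := 0 | result := 1 | iter turn=0: | result := 1 | iter pos=0: | result := -2 | iter pos=1: | result := -4 | iter pos=2: | result := -5 | iter turn=1: | result := -5 | iter pos=0: | result := -8 | iter pos=1: | result := -10 | iter pos=2: | result := -11 | iter turn=2: | result := -11 | iter pos=0: | result := -14 | iter pos=1: | result := -16 | iter pos=2: | result := -17 | delta := 0 | iter turn=-1: | delta := 0 | iter turn=0: | delta := 0 | iter turn=1: | delta := 0 | iter turn=2: | delta := 0 | iter turn=3: | delta := 0 | iter turn=4: | delta := 0 | iter turn=5: | delta := 0 | iter turn=6: | delta := 0 | result 0; revised: total := 3 | count := 2 | (((total - -3) - base) != (-total)): true | base := -12 | result := 1 | iter turn=0: | result := 1 | iter pos=0: | result := -2 | iter pos=1: | result := -4 | iter pos=2: | result := -5 | iter turn=1: | result := -5 | iter pos=0: | result := -8 | iter pos=1: | result := -10 | iter pos=2: | result := -11 | iter turn=2: | result := -11 | iter pos=0: | result := -14 | iter pos=1: | result := -16 | iter pos=2: | result := -17 | delta := 0 | iter turn=-1: | shift := -1 | delta := 0 | iter turn=0: | shift := -1 | delta := 0 | iter turn=1: | shift := -1 | delta := 0 | iter turn=2: | shift := -1 | delta := 0 | iter turn=3: | shift := -1 | delta := 0 | iter turn=4: | shift := -1 | delta := 0 | iter turn=5: | shift := -1 | delta := 0 | iter turn=6: | shift := -1 | delta := 0 | result 0; agreement on 0.
verdict: equivalent


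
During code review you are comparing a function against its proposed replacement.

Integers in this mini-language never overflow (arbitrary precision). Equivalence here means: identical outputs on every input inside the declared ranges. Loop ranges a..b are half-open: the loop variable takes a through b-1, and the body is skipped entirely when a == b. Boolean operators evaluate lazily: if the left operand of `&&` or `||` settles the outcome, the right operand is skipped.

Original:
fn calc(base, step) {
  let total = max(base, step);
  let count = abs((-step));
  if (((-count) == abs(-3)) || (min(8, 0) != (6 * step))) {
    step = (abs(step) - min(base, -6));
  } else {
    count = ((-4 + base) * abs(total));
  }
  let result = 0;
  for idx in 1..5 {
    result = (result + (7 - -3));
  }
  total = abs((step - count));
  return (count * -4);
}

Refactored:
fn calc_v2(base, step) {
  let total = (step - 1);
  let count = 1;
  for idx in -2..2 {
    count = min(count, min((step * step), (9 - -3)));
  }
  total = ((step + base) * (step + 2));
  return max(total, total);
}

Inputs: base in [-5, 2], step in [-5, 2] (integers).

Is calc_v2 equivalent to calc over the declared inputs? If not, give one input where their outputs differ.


The rewrite breaks on base=-5, step=-5, where the results are -20 and 30.
calc: total becomes -5; next count becomes 5; next (((-count) == abs(-3)) || (min(8, 0) != (6 * step))) evaluates to true; next step becomes 11; next result becomes 0; next at idx=1:; next result becomes 10; next at idx=2:; next result becomes 20; next at idx=3:; next result becomes 30; next at idx=4:; next result becomes 40; next total becomes 6; next final value -20
calc_v2: total becomes -6; next count becomes 1; next at idx=-2:; next count becomes 1; next at idx=-1:; next count becomes 1; next at idx=0:; next count becomes 1; next at idx=1:; next count becomes 1; next total becomes 30; next final value 30
verdict: not equivalent; witness: base=-5, step=-5


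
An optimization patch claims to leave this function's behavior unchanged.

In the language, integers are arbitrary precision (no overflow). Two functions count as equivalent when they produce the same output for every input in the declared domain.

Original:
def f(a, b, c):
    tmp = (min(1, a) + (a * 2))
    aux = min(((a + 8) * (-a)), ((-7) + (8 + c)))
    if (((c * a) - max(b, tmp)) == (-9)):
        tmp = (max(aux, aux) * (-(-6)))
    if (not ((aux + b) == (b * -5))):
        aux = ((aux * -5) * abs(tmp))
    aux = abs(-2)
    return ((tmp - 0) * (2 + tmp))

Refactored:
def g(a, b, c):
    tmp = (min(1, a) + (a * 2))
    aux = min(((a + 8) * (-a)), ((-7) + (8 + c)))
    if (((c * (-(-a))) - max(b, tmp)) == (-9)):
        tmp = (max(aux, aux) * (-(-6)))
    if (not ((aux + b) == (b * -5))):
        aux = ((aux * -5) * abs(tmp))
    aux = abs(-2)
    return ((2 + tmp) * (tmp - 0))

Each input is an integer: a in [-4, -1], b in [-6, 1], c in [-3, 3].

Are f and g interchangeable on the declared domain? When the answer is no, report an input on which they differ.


This is a faithful refactor — same computation, different form, but the computed results match everywhere.
One worked example (a=-4, b=-2, c=-1) — f: tmp becomes -12; next aux becomes 0; next (((c * a) - max(b, tmp)) == (-9)) evaluates to false; next (not ((aux + b) == (b * -5))) evaluates to true; next aux becomes 0; next aux becomes 2; next final value 120; g: tmp becomes -12; next aux becomes 0; next (((c * (-(-a))) - max(b, tmp)) == (-9)) evaluates to false; next (not ((aux + b) == (b * -5))) evaluates to true; next aux becomes 0; next aux becomes 2; next final value 120; agreement on 120.
Checked all 224 inputs in the declared domain: the outputs agree on every one.
verdict: equivalent


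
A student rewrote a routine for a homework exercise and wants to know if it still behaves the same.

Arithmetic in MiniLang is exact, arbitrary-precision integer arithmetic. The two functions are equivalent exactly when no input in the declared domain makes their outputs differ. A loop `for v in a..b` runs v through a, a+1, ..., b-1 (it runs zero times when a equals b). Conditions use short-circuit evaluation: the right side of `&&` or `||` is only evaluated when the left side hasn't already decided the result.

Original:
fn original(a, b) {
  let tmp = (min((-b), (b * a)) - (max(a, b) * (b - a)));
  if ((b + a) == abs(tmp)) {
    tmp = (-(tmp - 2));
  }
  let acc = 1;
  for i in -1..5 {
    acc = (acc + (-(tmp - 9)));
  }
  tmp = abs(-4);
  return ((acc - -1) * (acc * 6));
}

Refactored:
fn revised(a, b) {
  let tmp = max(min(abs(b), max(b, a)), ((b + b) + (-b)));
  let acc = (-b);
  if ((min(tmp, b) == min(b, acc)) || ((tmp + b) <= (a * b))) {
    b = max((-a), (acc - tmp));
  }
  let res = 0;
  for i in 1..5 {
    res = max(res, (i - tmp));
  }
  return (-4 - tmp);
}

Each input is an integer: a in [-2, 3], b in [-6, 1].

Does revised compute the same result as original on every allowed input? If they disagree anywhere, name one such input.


At a=-2, b=-6: original gives 27336, revised gives -2.
verdict: not equivalent; witness: a=-2, b=-6


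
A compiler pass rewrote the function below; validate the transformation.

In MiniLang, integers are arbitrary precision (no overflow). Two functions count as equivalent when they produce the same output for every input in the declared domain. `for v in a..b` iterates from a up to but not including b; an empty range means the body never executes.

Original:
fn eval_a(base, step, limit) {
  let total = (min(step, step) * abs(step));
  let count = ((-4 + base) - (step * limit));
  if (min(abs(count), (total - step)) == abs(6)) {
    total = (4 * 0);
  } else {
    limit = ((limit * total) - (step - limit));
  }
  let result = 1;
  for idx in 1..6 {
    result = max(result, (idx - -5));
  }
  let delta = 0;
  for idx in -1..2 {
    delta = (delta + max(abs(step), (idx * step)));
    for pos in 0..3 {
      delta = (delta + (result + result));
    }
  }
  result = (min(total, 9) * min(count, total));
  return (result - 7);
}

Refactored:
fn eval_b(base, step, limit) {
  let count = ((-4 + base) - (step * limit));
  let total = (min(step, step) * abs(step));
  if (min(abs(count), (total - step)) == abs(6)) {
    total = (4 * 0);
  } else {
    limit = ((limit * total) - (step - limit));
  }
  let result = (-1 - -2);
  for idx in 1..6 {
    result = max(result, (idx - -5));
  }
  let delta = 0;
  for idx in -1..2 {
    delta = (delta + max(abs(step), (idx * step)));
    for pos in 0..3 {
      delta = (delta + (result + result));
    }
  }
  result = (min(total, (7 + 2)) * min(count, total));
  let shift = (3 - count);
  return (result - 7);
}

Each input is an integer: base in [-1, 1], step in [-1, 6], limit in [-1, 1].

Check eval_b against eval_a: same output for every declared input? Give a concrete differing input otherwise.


Changes here: arithmetic usage differs; local variable names differ; statement counts differ; constant usage differs; the full 72-point sweep finds no disagreement.
verdict: equivalent


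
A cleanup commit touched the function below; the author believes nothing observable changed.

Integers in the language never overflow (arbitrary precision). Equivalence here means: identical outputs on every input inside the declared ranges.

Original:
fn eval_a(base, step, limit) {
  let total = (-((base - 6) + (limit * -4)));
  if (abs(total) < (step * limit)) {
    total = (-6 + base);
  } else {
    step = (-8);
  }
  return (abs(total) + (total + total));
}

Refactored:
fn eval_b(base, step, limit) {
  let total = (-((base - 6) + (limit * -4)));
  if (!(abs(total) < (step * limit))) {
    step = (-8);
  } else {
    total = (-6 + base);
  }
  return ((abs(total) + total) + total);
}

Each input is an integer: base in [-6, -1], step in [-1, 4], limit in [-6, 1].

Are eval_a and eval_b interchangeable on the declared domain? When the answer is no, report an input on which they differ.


This is a faithful refactor — boolean connective usage differs, but the computed results match everywhere.
As a probe, take base=-5, step=0, limit=-3: eval_a runs total=-1, then (abs(total) < (step * limit)) is false, then step=-8, then returns -1; eval_b runs total=-1, then (!(abs(total) < (step * limit))) is true, then step=-8, then returns -1; both end at -1.
Every one of the 288 inputs gives matching results.
verdict: equivalent


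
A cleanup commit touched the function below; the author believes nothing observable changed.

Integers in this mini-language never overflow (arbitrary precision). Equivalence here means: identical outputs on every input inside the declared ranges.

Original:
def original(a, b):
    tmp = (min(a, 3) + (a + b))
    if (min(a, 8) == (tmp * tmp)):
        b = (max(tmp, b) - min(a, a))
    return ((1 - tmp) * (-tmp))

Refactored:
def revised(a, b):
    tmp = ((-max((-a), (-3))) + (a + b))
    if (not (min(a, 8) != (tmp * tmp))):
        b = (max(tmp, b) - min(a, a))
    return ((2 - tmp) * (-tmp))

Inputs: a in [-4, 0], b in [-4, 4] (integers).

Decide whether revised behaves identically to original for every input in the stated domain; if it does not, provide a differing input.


Try a=-4, b=-4.
original: tmp=-12, then (min(a, 8) == (tmp * tmp)) is false, then returns 156
revised: tmp=-12, then (not (min(a, 8) != (tmp * tmp))) is false, then returns 168
156 != 168, so the rewrite changes behavior.
verdict: not equivalent; witness: a=-4, b=-4


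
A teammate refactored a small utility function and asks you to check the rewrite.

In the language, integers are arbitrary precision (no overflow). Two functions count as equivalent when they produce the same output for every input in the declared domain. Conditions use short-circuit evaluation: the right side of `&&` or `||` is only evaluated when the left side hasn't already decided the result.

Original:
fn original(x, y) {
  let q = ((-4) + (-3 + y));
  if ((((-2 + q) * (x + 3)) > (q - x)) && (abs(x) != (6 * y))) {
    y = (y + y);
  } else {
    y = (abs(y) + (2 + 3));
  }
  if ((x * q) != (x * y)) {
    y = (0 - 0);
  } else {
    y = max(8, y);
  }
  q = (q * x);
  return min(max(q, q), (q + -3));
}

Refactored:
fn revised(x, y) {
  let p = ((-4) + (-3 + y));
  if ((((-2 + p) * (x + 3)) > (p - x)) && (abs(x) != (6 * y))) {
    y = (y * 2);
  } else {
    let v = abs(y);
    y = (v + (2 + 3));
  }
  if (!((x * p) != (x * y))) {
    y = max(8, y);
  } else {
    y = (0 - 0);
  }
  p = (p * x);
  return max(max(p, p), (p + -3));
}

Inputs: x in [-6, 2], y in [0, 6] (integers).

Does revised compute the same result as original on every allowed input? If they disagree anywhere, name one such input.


Not equivalent: x=-6, y=0 separates them (39 vs 42).
original: q becomes -7; next ((((-2 + q) * (x + 3)) > (q - x)) && (abs(x) != (6 * y))) evaluates to true; next y becomes 0; next ((x * q) != (x * y)) evaluates to true; next y becomes 0; next q becomes 42; next final value 39
revised: p becomes -7; next ((((-2 + p) * (x + 3)) > (p - x)) && (abs(x) != (6 * y))) evaluates to true; next y becomes 0; next (!((x * p) != (x * y))) evaluates to false; next y becomes 0; next p becomes 42; next final value 42
verdict: not equivalent; witness: x=-6, y=0


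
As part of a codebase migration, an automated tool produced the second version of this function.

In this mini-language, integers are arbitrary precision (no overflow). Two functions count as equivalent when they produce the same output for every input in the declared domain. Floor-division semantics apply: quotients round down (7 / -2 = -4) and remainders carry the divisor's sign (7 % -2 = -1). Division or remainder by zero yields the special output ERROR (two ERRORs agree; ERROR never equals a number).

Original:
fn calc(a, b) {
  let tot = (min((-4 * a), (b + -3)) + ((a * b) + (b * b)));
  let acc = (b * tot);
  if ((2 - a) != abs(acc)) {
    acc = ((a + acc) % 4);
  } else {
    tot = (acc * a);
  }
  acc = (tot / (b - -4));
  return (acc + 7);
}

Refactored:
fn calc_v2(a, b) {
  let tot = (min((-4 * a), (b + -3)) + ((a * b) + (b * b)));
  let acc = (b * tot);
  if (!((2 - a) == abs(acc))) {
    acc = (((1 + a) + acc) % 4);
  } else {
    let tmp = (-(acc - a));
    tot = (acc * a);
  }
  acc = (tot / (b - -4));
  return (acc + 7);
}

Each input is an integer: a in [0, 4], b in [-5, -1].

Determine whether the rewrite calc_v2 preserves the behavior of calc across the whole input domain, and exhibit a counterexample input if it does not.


There is a behavioral-looking edit here, yet the outcome never shifts on this domain.
Spot check at a=3, b=-4 — calc: tot := -8 | acc := 32 | ((2 - a) != abs(acc)): true | acc := 3 | divide-by-zero, output ERROR. calc_v2: tot := -8 | acc := 32 | (!((2 - a) == abs(acc))): true | acc := 0 | divide-by-zero, output ERROR. Both give ERROR.
Across all 25 domain points the two functions coincide.
verdict: equivalent


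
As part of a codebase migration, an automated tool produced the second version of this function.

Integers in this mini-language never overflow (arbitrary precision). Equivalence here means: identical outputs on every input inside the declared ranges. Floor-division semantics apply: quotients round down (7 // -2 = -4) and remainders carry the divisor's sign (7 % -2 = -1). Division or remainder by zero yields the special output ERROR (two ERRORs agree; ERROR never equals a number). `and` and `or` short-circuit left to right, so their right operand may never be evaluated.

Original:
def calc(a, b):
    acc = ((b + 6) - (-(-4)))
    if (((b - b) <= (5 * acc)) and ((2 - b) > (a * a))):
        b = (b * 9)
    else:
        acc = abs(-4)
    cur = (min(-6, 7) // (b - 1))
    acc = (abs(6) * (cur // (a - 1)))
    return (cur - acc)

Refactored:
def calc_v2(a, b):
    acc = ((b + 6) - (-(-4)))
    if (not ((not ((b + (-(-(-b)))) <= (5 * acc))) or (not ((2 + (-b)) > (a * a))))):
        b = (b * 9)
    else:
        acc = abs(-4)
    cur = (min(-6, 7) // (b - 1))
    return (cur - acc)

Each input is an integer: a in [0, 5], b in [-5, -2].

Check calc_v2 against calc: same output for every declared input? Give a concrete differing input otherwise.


There is a counterexample at a=0, b=-5: 7 on one side, -3 on the other.
calc: acc := -3 | (((b - b) <= (5 * acc)) and ((2 - b) > (a * a))): false | acc := 4 | cur := 1 | acc := -6 | result 7
calc_v2: acc := -3 | (not ((not ((b + (-(-(-b)))) <= (5 * acc))) or (not ((2 + (-b)) > (a * a))))): false | acc := 4 | cur := 1 | result -3
verdict: not equivalent; witness: a=0, b=-5


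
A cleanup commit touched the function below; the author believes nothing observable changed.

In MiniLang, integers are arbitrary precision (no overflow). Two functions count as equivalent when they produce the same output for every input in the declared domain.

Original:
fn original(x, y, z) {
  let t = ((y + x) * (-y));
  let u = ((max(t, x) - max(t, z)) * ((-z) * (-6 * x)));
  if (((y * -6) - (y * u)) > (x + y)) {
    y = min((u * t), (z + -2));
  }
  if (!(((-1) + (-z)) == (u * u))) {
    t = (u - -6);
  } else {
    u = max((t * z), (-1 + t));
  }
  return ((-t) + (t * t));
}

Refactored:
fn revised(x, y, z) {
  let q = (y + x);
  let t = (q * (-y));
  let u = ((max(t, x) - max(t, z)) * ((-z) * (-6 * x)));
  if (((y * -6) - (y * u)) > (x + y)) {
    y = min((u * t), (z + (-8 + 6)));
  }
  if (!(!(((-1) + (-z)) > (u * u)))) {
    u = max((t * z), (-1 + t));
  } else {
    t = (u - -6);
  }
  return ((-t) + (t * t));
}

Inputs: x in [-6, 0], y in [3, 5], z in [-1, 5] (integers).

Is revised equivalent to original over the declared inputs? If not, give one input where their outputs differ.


Evaluate both at x=-6, y=3, z=-1.
original: t = 9; u = 0; (((y * -6) - (y * u)) > (x + y)) -> false; (!(((-1) + (-z)) == (u * u))) -> false; u = 8; return 72
revised: q = -3; t = 9; u = 0; (((y * -6) - (y * u)) > (x + y)) -> false; (!(!(((-1) + (-z)) > (u * u)))) -> false; t = 6; return 30
72 != 30, so the rewrite changes behavior.
verdict: not equivalent; witness: x=-6, y=3, z=-1


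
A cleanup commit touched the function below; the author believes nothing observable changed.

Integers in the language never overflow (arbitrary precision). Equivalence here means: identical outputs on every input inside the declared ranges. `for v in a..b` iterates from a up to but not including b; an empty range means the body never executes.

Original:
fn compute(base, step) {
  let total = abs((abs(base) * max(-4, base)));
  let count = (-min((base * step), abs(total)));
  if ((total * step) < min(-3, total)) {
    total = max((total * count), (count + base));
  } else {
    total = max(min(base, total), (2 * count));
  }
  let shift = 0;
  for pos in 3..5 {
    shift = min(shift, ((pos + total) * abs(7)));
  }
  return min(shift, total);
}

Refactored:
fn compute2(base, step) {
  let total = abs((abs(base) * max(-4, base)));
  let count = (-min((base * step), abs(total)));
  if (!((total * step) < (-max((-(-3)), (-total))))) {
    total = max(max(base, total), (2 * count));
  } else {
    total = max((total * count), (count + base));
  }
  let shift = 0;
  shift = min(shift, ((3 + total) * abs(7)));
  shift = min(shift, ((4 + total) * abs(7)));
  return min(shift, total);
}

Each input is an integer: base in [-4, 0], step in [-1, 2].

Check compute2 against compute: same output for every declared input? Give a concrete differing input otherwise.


There is a counterexample at base=-1, step=-1: -1 on one side, 0 on the other.
compute: total becomes 1; next count becomes -1; next ((total * step) < min(-3, total)) evaluates to false; next total becomes -1; next shift becomes 0; next at pos=3:; next shift becomes 0; next at pos=4:; next shift becomes 0; next final value -1
compute2: total becomes 1; next count becomes -1; next (!((total * step) < (-max((-(-3)), (-total))))) evaluates to true; next total becomes 1; next shift becomes 0; next shift becomes 0; next shift becomes 0; next final value 0
verdict: not equivalent; witness: base=-1, step=-1


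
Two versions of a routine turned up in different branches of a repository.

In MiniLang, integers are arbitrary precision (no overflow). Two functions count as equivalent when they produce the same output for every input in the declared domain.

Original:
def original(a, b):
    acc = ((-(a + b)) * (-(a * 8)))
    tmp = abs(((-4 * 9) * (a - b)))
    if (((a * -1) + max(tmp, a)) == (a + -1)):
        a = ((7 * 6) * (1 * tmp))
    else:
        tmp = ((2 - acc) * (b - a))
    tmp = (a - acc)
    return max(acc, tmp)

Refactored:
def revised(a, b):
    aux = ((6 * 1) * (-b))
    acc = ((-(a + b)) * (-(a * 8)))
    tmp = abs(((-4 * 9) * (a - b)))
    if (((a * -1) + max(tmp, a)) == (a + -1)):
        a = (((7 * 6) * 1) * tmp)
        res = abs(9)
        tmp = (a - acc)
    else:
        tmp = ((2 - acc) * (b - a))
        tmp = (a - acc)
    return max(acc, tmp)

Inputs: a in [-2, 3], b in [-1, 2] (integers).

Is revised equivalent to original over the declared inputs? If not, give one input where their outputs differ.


Behavior is preserved: although statement counts differ; also constant usage differs; also min/max/abs usage differs; also arithmetic usage differs; also local variable names differ, the outputs never diverge.
Tracing a=-1, b=1: original: acc=0, then tmp=72, then (((a * -1) + max(tmp, a)) == (a + -1)) is false, then tmp=4, then tmp=-1, then returns 0 | revised: aux=-6, then acc=0, then tmp=72, then (((a * -1) + max(tmp, a)) == (a + -1)) is false, then tmp=4, then tmp=-1, then returns 0 — matching result 0.
Sweeping the whole domain (24 inputs) finds no disagreement.
verdict: equivalent


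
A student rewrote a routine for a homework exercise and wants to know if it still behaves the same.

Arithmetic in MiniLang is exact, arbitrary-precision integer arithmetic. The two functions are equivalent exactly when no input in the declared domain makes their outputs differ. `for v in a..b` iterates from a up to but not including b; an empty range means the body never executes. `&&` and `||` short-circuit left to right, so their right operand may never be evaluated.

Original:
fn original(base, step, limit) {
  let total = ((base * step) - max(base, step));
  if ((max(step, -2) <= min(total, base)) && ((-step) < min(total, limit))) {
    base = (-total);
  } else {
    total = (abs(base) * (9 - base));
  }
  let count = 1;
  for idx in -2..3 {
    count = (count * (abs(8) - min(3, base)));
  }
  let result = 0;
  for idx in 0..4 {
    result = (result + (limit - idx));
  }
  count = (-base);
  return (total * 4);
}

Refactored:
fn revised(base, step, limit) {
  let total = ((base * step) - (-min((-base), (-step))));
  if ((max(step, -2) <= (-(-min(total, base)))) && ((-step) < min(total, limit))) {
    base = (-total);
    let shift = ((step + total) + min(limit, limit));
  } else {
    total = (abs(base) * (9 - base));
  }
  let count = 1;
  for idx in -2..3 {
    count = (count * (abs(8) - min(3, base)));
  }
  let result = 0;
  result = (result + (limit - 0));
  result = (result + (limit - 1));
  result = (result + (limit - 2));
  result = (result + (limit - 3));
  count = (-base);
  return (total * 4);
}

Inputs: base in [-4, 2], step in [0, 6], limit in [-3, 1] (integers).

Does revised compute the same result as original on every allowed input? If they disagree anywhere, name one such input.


This is a faithful refactor — constant usage differs; arithmetic usage differs; loop structure differs; min/max/abs usage differs; statement counts differ; local variable names differ, but the computed results match everywhere.
Spot check at base=-1, step=1, limit=0 — original: total := -2 | ((max(step, -2) <= min(total, base)) && ((-step) < min(total, limit))): false | total := 10 | count := 1 | iter idx=-2: | count := 9 | iter idx=-1: | count := 81 | iter idx=0: | count := 729 | iter idx=1: | count := 6561 | iter idx=2: | count := 59049 | result := 0 | iter idx=0: | result := 0 | iter idx=1: | result := -1 | iter idx=2: | result := -3 | iter idx=3: | result := -6 | count := 1 | result 40. revised: total := -2 | ((max(step, -2) <= (-(-min(total, base)))) && ((-step) < min(total, limit))): false | total := 10 | count := 1 | iter idx=-2: | count := 9 | iter idx=-1: | count := 81 | iter idx=0: | count := 729 | iter idx=1: | count := 6561 | iter idx=2: | count := 59049 | result := 0 | result := 0 | result := -1 | result := -3 | result := -6 | count := 1 | result 40. Both give 40.
Across all 245 domain points the two functions coincide.
verdict: equivalent


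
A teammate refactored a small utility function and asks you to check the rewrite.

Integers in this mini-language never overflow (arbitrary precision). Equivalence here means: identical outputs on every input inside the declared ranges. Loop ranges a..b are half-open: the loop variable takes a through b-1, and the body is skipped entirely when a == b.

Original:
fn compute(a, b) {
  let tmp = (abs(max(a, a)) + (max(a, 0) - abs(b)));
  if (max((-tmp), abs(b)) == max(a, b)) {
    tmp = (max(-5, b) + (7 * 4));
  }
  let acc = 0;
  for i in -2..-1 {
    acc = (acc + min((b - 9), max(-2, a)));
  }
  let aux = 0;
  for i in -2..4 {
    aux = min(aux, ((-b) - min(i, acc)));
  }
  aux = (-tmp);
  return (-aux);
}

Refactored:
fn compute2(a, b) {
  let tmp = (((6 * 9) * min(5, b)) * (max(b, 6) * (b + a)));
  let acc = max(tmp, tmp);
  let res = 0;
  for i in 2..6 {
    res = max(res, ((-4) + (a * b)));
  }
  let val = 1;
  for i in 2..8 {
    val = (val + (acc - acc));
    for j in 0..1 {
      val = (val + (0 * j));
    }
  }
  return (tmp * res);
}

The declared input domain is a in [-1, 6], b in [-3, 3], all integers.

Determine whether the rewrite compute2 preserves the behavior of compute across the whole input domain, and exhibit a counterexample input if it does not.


The rewrite breaks on a=-1, b=-3, where the results are -2 and 0.
compute: tmp=-2, then (max((-tmp), abs(b)) == max(a, b)) is false, then acc=0, then (i=-2), then acc=-12, then aux=0, then (i=-2), then aux=0, then (i=-1), then aux=0, then (i=0), then aux=0, then (i=1), then aux=0, then (i=2), then aux=0, then (i=3), then aux=0, then aux=2, then returns -2
compute2: tmp=3888, then acc=3888, then res=0, then (i=2), then res=0, then (i=3), then res=0, then (i=4), then res=0, then (i=5), then res=0, then val=1, then (i=2), then val=1, then (j=0), then val=1, then (i=3), then val=1, then (j=0), then val=1, then (i=4), then val=1, then (j=0), then val=1, then (i=5), then val=1, then (j=0), then val=1, then (i=6), then val=1, then (j=0), then val=1, then (i=7), then val=1, then (j=0), then val=1, then returns 0
verdict: not equivalent; witness: a=-1, b=-3


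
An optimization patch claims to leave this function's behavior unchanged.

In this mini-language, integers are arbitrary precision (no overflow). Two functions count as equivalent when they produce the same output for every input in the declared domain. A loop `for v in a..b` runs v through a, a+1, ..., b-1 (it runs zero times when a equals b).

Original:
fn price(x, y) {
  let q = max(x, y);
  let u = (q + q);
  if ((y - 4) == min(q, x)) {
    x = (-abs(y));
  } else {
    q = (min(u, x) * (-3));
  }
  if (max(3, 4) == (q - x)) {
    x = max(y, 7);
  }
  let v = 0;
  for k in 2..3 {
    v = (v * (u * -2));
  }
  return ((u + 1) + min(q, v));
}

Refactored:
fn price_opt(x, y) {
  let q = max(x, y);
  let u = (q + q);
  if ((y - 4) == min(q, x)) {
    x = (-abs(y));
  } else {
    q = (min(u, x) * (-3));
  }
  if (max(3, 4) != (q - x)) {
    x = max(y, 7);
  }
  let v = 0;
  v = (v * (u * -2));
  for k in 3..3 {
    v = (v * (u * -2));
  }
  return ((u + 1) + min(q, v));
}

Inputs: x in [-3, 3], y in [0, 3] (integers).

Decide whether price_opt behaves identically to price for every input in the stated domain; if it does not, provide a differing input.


The one real change (`(max(3, 4) == (q - x))` became `(max(3, 4) != (q - x))`) has no effect anywhere in the declared ranges; all 28 inputs agree.
verdict: equivalent


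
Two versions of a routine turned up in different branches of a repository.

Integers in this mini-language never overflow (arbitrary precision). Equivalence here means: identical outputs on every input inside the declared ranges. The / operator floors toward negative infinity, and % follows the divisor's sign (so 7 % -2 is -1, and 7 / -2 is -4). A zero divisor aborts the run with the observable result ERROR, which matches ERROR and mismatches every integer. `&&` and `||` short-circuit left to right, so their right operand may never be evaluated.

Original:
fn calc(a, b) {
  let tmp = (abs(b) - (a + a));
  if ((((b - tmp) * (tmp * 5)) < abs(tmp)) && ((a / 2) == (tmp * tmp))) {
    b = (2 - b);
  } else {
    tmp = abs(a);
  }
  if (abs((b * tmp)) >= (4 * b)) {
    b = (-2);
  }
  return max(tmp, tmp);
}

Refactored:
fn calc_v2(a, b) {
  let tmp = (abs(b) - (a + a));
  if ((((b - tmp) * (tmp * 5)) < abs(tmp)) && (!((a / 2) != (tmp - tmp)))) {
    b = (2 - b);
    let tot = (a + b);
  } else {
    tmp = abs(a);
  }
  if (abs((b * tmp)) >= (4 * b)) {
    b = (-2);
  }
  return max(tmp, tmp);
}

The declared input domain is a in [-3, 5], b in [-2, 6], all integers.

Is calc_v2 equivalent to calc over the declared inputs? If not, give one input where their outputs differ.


There is a counterexample at a=0, b=-2: 0 on one side, 2 on the other.
calc: tmp := 2 | ((((b - tmp) * (tmp * 5)) < abs(tmp)) && ((a / 2) == (tmp * tmp))): false | tmp := 0 | (abs((b * tmp)) >= (4 * b)): true | b := -2 | result 0
calc_v2: tmp := 2 | ((((b - tmp) * (tmp * 5)) < abs(tmp)) && (!((a / 2) != (tmp - tmp)))): true | b := 4 | tot := 4 | (abs((b * tmp)) >= (4 * b)): false | result 2
verdict: not equivalent; witness: a=0, b=-2


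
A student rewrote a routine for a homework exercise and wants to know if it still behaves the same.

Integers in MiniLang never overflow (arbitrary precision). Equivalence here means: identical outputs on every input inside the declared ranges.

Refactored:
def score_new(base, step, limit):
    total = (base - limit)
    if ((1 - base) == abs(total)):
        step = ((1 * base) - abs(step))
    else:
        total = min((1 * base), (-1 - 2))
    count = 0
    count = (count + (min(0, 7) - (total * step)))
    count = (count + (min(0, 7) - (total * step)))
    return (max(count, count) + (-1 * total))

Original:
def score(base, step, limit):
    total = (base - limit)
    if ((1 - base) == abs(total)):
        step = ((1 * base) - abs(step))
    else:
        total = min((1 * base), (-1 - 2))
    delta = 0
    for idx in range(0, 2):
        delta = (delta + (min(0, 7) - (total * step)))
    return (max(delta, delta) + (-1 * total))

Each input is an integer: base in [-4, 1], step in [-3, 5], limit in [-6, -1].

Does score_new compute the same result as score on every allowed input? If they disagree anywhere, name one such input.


Side by side, the visible changes include: constant usage differs; local variable names differ; arithmetic usage differs; min/max/abs usage differs; loop structure differs.
As a probe, take base=0, step=1, limit=-4: score runs total=4, then ((1 - base) == abs(total)) is false, then total=-3, then delta=0, then (idx=0), then delta=3, then (idx=1), then delta=6, then returns 9; score_new runs total=4, then ((1 - base) == abs(total)) is false, then total=-3, then count=0, then count=3, then count=6, then returns 9; both end at 9.
Sweeping the whole domain (324 inputs) finds no disagreement.
verdict: equivalent


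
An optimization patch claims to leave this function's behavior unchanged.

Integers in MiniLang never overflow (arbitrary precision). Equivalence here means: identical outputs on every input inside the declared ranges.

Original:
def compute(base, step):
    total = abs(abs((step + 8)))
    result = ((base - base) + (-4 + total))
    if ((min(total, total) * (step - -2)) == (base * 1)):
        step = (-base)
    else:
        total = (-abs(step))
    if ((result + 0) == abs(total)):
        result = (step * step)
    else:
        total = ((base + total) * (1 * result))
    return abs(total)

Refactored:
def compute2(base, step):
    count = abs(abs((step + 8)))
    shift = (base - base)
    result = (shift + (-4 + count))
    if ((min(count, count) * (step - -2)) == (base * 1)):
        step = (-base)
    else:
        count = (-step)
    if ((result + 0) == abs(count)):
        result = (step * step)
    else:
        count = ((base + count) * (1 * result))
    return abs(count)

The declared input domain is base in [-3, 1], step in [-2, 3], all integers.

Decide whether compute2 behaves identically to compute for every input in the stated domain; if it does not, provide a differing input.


At base=-3, step=-1: compute gives 12, compute2 gives 6.
verdict: not equivalent; witness: base=-3, step=-1


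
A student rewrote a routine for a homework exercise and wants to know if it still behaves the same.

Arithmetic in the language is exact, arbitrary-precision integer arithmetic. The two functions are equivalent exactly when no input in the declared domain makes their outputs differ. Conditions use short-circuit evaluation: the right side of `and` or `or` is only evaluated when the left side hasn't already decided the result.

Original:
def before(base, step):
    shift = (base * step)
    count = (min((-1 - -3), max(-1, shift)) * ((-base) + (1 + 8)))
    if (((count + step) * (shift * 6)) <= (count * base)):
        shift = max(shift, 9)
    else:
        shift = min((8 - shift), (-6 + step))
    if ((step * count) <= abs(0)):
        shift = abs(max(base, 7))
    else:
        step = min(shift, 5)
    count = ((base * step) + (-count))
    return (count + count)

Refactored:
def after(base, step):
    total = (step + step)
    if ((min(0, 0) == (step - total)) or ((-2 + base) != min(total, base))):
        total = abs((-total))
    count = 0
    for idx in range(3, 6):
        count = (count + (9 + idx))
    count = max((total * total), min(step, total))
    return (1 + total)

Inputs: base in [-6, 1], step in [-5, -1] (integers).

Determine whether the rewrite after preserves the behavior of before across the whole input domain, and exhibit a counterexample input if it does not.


Run the pair on base=-6, step=-5.
before: shift := 30 | count := 30 | (((count + step) * (shift * 6)) <= (count * base)): false | shift := -22 | ((step * count) <= abs(0)): true | shift := 7 | count := 0 | result 0
after: total := -10 | ((min(0, 0) == (step - total)) or ((-2 + base) != min(total, base))): true | total := 10 | count := 0 | iter idx=3: | count := 12 | iter idx=4: | count := 25 | iter idx=5: | count := 39 | count := 100 | result 11
0 against 11: the behavior changed.
verdict: not equivalent; witness: base=-6, step=-5
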